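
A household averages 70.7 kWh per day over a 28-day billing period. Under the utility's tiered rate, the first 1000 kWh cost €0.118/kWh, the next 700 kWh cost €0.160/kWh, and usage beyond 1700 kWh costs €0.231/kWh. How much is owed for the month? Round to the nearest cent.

Usage = 70.7 kWh/day × 28 days = 1979.6 kWh
First 1000 kWh × €0.118 = €118.00
Next 700 kWh × €0.160 = €112.00
Remaining 279.6 kWh × €0.231 = €64.59
Total = €294.59

€294.59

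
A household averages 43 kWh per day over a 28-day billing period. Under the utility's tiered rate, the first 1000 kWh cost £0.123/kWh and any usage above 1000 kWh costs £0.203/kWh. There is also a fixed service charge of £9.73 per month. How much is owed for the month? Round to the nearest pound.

£174

Usage = 43 kWh/day × 28 days = 1204 kWh
First 1000 kWh × £0.123 = £123.00
Remaining 204 kWh × £0.203 = £41.41
Energy charge = £164.41; + service £9.73 = £174.14 ≈ £174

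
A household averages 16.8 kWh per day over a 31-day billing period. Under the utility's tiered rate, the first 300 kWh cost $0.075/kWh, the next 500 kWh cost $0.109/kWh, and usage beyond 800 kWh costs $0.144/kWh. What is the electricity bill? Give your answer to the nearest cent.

Usage = 16.8 kWh/day × 31 days = 520.8 kWh
First 300 kWh × $0.075 = $22.50
Next 220.8 kWh × $0.109 = $24.07
Remaining tier: 0 kWh (not reached)
Total = $46.57

$46.57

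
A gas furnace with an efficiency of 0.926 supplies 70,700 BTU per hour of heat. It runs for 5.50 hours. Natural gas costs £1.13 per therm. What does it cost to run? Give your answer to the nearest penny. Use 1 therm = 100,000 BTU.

£4.75

Heat delivered = 70,700 BTU/h × 5.50 h = 388,850 BTU
Gas input = 388,850 / 0.926 = 419,924 BTU
= 419,924 / 100,000 = 4.199 therm
Cost = 4.199 × £1.13/therm = £4.75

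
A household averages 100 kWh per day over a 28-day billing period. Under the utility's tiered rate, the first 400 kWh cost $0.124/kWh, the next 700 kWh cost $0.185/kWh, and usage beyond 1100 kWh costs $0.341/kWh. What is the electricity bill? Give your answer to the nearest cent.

$758.80

Usage = 100 kWh/day × 28 days = 2800 kWh
First 400 kWh × $0.124 = $49.60
Next 700 kWh × $0.185 = $129.50
Remaining 1700 kWh × $0.341 = $579.70
Total = $758.80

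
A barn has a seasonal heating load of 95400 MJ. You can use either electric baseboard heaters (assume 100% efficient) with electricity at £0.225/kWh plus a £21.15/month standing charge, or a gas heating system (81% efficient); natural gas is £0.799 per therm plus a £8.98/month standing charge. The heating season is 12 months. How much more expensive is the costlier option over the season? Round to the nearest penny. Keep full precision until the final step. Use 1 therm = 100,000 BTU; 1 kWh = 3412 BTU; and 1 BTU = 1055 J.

£5217.12

Heat load = 95400 MJ = 95,400,000,000 J / 1055 = 90,426,540 BTU
Gas: input = 90,426,540 / 0.81 = 111,637,704 BTU = 1,116 therm → 1,116 × £0.799 = £891.99; + 12 × £8.98 standing = £999.75
Electric: 90,426,540 BTU / 3412 = 26,500 kWh → × £0.225 = £5,963.06; + 12 × £21.15 standing = £6,216.86
Difference = |£999.75 − £6,216.86| = £5,217.12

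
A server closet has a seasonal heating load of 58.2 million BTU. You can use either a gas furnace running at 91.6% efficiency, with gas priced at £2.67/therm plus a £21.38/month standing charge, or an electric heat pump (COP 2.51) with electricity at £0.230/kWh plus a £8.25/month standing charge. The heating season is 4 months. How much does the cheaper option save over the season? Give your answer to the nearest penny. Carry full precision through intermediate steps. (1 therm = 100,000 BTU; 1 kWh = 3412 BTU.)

£185.93

Heat load = 58.2 × 10⁶ BTU = 58,200,000 BTU
Gas: input = 58,200,000 / 0.916 = 63,537,118 BTU = 635.4 therm → 635.4 × £2.67 = £1,696.44; + 4 × £21.38 standing = £1,781.96
Heat pump: 58,200,000 BTU / 3412 = 17,060 kWh heat; / 2.51 = 6,796 kWh in → × £0.230 = £1,563.03; + 4 × £8.25 standing = £1,596.03
Difference = |£1,781.96 − £1,596.03| = £185.93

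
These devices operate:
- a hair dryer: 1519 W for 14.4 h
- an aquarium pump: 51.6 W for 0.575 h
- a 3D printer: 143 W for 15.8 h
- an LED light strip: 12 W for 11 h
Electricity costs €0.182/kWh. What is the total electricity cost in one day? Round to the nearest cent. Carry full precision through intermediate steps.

hair dryer: 1519 W × 14.4 h = 21,874 Wh = 21.87 kWh
aquarium pump: 51.6 W × 0.575 h = 30 Wh = 0.02967 kWh
3D printer: 143 W × 15.8 h = 2,259 Wh = 2.259 kWh
LED light strip: 12 W × 11 h = 132 Wh = 0.132 kWh
Total energy = 21.87 + 0.02967 + 2.259 + 0.132 = 24.29 kWh
Cost = 24.29 kWh × €0.182 = €4.42

€4.42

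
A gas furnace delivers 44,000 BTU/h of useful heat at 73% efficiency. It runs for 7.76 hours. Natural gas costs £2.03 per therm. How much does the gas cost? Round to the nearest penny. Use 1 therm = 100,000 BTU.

£9.49

Heat delivered = 44,000 BTU/h × 7.76 h = 341,440 BTU
Gas input = 341,440 / 0.73 = 467,726 BTU
= 467,726 / 100,000 = 4.677 therm
Cost = 4.677 × £2.03/therm = £9.49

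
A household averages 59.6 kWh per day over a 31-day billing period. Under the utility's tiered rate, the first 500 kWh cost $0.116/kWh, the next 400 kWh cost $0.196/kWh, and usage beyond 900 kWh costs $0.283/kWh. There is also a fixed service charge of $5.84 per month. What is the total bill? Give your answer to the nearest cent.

$410.41

Usage = 59.6 kWh/day × 31 days = 1847.6 kWh
First 500 kWh × $0.116 = $58.00
Next 400 kWh × $0.196 = $78.40
Remaining 947.6 kWh × $0.283 = $268.17
Energy charge = $404.57; + service $5.84 = $410.41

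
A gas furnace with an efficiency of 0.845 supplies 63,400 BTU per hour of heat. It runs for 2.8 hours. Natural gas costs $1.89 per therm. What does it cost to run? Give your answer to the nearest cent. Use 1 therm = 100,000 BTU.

Heat delivered = 63,400 BTU/h × 2.8 h = 177,520 BTU
Gas input = 177,520 / 0.845 = 210,083 BTU
= 210,083 / 100,000 = 2.101 therm
Cost = 2.101 × $1.89/therm = $3.97

$3.97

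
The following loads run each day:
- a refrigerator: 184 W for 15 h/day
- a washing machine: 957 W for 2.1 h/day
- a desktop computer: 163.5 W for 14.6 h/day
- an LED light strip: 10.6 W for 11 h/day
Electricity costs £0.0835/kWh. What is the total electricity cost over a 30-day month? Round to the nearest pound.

refrigerator: 184 W × 15 h × 30 d = 82,800 Wh = 82.8 kWh
washing machine: 957 W × 2.1 h × 30 d = 60,291 Wh = 60.29 kWh
desktop computer: 163.5 W × 14.6 h × 30 d = 71,613 Wh = 71.61 kWh
LED light strip: 10.6 W × 11 h × 30 d = 3,498 Wh = 3.498 kWh
Total energy = 82.8 + 60.29 + 71.61 + 3.498 = 218.2 kWh
Cost = 218.2 kWh × £0.0835 = £18.22 ≈ £18

£18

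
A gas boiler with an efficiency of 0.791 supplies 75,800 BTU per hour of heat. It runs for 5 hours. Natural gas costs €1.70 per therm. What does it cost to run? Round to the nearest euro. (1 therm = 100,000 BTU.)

€8

Heat delivered = 75,800 BTU/h × 5 h = 379,000 BTU
Gas input = 379,000 / 0.791 = 479,140 BTU
= 479,140 / 100,000 = 4.791 therm
Cost = 4.791 × €1.70/therm = €8.15 ≈ €8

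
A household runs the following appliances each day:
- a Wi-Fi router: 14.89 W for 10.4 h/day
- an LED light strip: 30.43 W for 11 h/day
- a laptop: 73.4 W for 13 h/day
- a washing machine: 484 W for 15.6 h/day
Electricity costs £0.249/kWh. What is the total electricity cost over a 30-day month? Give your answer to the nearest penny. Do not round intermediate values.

£67.19

Wi-Fi router: 14.89 W × 10.4 h × 30 d = 4,646 Wh = 4.646 kWh
LED light strip: 30.43 W × 11 h × 30 d = 10,042 Wh = 10.04 kWh
laptop: 73.4 W × 13 h × 30 d = 28,626 Wh = 28.63 kWh
washing machine: 484 W × 15.6 h × 30 d = 226,512 Wh = 226.5 kWh
Total energy = 4.646 + 10.04 + 28.63 + 226.5 = 269.8 kWh
Cost = 269.8 kWh × £0.249 = £67.19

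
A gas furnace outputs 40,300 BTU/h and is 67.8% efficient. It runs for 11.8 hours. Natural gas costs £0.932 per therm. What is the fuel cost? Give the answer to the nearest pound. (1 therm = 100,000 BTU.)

Heat delivered = 40,300 BTU/h × 11.8 h = 475,540 BTU
Gas input = 475,540 / 0.678 = 701,386 BTU
= 701,386 / 100,000 = 7.014 therm
Cost = 7.014 × £0.932/therm = £6.54 ≈ £7

£7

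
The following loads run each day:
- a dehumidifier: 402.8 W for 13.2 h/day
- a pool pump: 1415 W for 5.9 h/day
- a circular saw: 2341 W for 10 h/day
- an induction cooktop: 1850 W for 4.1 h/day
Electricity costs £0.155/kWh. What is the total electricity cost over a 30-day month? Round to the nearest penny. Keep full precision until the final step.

dehumidifier: 402.8 W × 13.2 h × 30 d = 159,509 Wh = 159.5 kWh
pool pump: 1415 W × 5.9 h × 30 d = 250,455 Wh = 250.5 kWh
circular saw: 2341 W × 10 h × 30 d = 702,300 Wh = 702.3 kWh
induction cooktop: 1850 W × 4.1 h × 30 d = 227,550 Wh = 227.5 kWh
Total energy = 159.5 + 250.5 + 702.3 + 227.5 = 1,340 kWh
Cost = 1,340 kWh × £0.155 = £207.67

£207.67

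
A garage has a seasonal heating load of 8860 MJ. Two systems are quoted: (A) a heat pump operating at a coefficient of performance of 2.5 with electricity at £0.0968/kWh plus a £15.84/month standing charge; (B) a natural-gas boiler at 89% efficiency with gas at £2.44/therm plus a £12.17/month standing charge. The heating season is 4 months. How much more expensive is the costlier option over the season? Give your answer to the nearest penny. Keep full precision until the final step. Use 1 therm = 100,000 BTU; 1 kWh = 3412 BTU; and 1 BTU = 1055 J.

Heat load = 8860 MJ = 8,860,000,000 J / 1055 = 8,398,104 BTU
Gas: input = 8,398,104 / 0.89 = 9,436,072 BTU = 94.36 therm → 94.36 × £2.44 = £230.24; + 4 × £12.17 standing = £278.92
Heat pump: 8,398,104 BTU / 3412 = 2,461 kWh heat; / 2.5 = 984.5 kWh in → × £0.0968 = £95.30; + 4 × £15.84 standing = £158.66
Difference = |£278.92 − £158.66| = £120.26

£120.26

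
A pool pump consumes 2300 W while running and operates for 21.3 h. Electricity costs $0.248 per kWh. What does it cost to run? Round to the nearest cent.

Energy = 2300 W × 21.3 h = 48,990 Wh = 48.99 kWh
Cost = 48.99 kWh × $0.248/kWh = $12.15

$12.15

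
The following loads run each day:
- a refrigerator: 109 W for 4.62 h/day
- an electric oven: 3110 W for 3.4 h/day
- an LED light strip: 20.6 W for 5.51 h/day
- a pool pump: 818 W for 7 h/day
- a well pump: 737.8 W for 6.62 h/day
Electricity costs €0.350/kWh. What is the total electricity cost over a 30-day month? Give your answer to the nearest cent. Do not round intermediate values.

refrigerator: 109 W × 4.62 h × 30 d = 15,107 Wh = 15.11 kWh
electric oven: 3110 W × 3.4 h × 30 d = 317,220 Wh = 317.2 kWh
LED light strip: 20.6 W × 5.51 h × 30 d = 3,405 Wh = 3.405 kWh
pool pump: 818 W × 7 h × 30 d = 171,780 Wh = 171.8 kWh
well pump: 737.8 W × 6.62 h × 30 d = 146,527 Wh = 146.5 kWh
Total energy = 15.11 + 317.2 + 3.405 + 171.8 + 146.5 = 654 kWh
Cost = 654 kWh × €0.350 = €228.91

€228.91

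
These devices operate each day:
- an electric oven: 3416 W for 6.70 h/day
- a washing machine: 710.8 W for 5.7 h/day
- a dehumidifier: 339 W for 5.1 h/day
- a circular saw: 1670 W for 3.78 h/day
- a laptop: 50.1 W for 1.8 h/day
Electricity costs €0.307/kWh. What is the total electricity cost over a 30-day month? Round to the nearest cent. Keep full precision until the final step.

electric oven: 3416 W × 6.70 h × 30 d = 686,616 Wh = 686.6 kWh
washing machine: 710.8 W × 5.7 h × 30 d = 121,547 Wh = 121.5 kWh
dehumidifier: 339 W × 5.1 h × 30 d = 51,867 Wh = 51.87 kWh
circular saw: 1670 W × 3.78 h × 30 d = 189,378 Wh = 189.4 kWh
laptop: 50.1 W × 1.8 h × 30 d = 2,705 Wh = 2.705 kWh
Total energy = 686.6 + 121.5 + 51.87 + 189.4 + 2.705 = 1,052 kWh
Cost = 1,052 kWh × €0.307 = €323.00

€323.00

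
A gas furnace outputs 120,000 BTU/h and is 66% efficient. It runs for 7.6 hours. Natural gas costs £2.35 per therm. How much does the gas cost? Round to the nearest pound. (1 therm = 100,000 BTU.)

Heat delivered = 120,000 BTU/h × 7.6 h = 912,000 BTU
Gas input = 912,000 / 0.66 = 1,381,818 BTU
= 1,381,818 / 100,000 = 13.82 therm
Cost = 13.82 × £2.35/therm = £32.47 ≈ £32

£32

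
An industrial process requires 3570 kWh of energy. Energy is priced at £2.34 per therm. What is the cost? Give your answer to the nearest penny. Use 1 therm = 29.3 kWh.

£285.11

3570 kWh × (0.03413 therm/kWh) = 121.8 therm
Cost = 121.8 therm × £2.34/therm = £285.11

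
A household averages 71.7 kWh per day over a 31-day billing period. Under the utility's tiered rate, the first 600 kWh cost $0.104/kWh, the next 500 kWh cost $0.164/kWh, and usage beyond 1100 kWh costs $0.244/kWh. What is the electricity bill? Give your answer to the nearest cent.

$418.34

Usage = 71.7 kWh/day × 31 days = 2222.7 kWh
First 600 kWh × $0.104 = $62.40
Next 500 kWh × $0.164 = $82.00
Remaining 1122.7 kWh × $0.244 = $273.94
Total = $418.34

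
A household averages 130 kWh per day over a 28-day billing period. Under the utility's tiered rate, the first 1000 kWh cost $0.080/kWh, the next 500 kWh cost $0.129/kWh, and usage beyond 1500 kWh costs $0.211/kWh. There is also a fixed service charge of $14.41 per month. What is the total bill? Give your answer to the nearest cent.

Usage = 130 kWh/day × 28 days = 3640 kWh
First 1000 kWh × $0.080 = $80.00
Next 500 kWh × $0.129 = $64.50
Remaining 2140 kWh × $0.211 = $451.54
Energy charge = $596.04; + service $14.41 = $610.45

$610.45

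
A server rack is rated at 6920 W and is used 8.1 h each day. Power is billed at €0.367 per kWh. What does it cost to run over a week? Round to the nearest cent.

€144.00

Energy = 6920 W × 8.1 h/day × 7 days = 392,364 Wh = 392.4 kWh
Cost = 392.4 kWh × €0.367/kWh = €144.00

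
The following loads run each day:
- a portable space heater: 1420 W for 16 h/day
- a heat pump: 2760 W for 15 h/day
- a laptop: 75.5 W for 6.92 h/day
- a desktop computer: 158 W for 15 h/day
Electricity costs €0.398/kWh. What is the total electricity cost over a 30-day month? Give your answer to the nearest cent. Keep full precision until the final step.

portable space heater: 1420 W × 16 h × 30 d = 681,600 Wh = 681.6 kWh
heat pump: 2760 W × 15 h × 30 d = 1,242,000 Wh = 1,242 kWh
laptop: 75.5 W × 6.92 h × 30 d = 15,674 Wh = 15.67 kWh
desktop computer: 158 W × 15 h × 30 d = 71,100 Wh = 71.1 kWh
Total energy = 681.6 + 1,242 + 15.67 + 71.1 = 2,010 kWh
Cost = 2,010 kWh × €0.398 = €800.13

€800.13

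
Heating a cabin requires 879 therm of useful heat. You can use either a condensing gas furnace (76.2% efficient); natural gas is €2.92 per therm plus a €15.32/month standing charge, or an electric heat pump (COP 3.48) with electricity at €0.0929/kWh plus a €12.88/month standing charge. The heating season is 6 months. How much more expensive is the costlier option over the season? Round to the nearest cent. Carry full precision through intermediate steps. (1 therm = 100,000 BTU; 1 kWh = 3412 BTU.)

Heat load = 879 therm × 100,000 = 87,900,000 BTU
Gas: input = 87,900,000 / 0.762 = 115,354,331 BTU = 1,154 therm → 1,154 × €2.92 = €3,368.35; + 6 × €15.32 standing = €3,460.27
Heat pump: 87,900,000 BTU / 3412 = 25,760 kWh heat; / 3.48 = 7,403 kWh in → × €0.0929 = €687.73; + 6 × €12.88 standing = €765.01
Difference = |€3,460.27 − €765.01| = €2,695.26

€2695.26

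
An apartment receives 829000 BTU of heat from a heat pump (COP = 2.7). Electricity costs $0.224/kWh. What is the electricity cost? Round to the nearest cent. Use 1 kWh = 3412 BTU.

$20.16

Heat delivered = 829,000 BTU / 3412 = 243 kWh
Electrical input = 243 kWh / 2.7 = 89.99 kWh
Cost = 89.99 × $0.224/kWh = $20.16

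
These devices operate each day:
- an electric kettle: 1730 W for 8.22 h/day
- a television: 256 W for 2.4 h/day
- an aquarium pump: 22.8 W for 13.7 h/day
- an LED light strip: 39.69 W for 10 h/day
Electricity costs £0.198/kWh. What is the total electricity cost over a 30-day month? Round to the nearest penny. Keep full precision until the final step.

£92.33

electric kettle: 1730 W × 8.22 h × 30 d = 426,618 Wh = 426.6 kWh
television: 256 W × 2.4 h × 30 d = 18,432 Wh = 18.43 kWh
aquarium pump: 22.8 W × 13.7 h × 30 d = 9,371 Wh = 9.371 kWh
LED light strip: 39.69 W × 10 h × 30 d = 11,907 Wh = 11.91 kWh
Total energy = 426.6 + 18.43 + 9.371 + 11.91 = 466.3 kWh
Cost = 466.3 kWh × £0.198 = £92.33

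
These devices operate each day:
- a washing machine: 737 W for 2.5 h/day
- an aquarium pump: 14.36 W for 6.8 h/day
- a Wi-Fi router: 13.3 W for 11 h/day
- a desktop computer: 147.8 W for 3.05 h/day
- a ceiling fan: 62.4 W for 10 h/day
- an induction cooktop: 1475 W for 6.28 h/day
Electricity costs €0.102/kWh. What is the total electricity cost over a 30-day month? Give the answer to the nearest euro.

washing machine: 737 W × 2.5 h × 30 d = 55,275 Wh = 55.27 kWh
aquarium pump: 14.36 W × 6.8 h × 30 d = 2,929 Wh = 2.929 kWh
Wi-Fi router: 13.3 W × 11 h × 30 d = 4,389 Wh = 4.389 kWh
desktop computer: 147.8 W × 3.05 h × 30 d = 13,524 Wh = 13.52 kWh
ceiling fan: 62.4 W × 10 h × 30 d = 18,720 Wh = 18.72 kWh
induction cooktop: 1475 W × 6.28 h × 30 d = 277,890 Wh = 277.9 kWh
Total energy = 55.27 + 2.929 + 4.389 + 13.52 + 18.72 + 277.9 = 372.7 kWh
Cost = 372.7 kWh × €0.102 = €38.02 ≈ €38

€38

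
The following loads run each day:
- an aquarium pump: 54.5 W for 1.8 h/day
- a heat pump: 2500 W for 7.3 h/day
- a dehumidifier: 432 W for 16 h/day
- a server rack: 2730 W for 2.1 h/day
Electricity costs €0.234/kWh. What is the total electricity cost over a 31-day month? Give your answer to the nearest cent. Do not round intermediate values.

aquarium pump: 54.5 W × 1.8 h × 31 d = 3,041 Wh = 3.041 kWh
heat pump: 2500 W × 7.3 h × 31 d = 565,750 Wh = 565.8 kWh
dehumidifier: 432 W × 16 h × 31 d = 214,272 Wh = 214.3 kWh
server rack: 2730 W × 2.1 h × 31 d = 177,723 Wh = 177.7 kWh
Total energy = 3.041 + 565.8 + 214.3 + 177.7 = 960.8 kWh
Cost = 960.8 kWh × €0.234 = €224.82

€224.82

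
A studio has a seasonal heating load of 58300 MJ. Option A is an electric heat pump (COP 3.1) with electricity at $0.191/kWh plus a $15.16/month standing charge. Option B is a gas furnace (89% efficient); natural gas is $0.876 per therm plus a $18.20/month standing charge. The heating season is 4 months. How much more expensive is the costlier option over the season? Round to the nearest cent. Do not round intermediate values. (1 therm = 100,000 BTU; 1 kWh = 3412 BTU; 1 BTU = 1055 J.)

Heat load = 58300 MJ = 58,300,000,000 J / 1055 = 55,260,664 BTU
Gas: input = 55,260,664 / 0.89 = 62,090,633 BTU = 620.9 therm → 620.9 × $0.876 = $543.91; + 4 × $18.20 standing = $616.71
Heat pump: 55,260,664 BTU / 3412 = 16,200 kWh heat; / 3.1 = 5,225 kWh in → × $0.191 = $997.88; + 4 × $15.16 standing = $1,058.52
Difference = |$616.71 − $1,058.52| = $441.81

$441.81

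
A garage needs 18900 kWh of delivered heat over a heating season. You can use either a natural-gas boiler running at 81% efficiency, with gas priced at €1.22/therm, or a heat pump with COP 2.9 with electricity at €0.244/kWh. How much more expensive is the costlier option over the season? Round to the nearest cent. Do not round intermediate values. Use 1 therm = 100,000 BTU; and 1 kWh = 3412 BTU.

Heat load = 18900 kWh × 3412 = 64,486,800 BTU
Gas: input = 64,486,800 / 0.81 = 79,613,333 BTU = 796.1 therm → 796.1 × €1.22 = €971.28
Heat pump: 64,486,800 BTU / 3412 = 18,900 kWh heat; / 2.9 = 6,517 kWh in → × €0.244 = €1,590.21
Difference = |€971.28 − €1,590.21| = €618.92

€618.92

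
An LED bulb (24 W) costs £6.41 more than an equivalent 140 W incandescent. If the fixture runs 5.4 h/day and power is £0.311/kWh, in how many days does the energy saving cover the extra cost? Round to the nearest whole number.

Power saved = 140 − 24 = 116 W
Daily energy saved = 116 W × 5.4 h = 626.4 Wh = 0.6264 kWh
Daily savings = 0.6264 × £0.311 = £0.1948
Payback = £6.41 / £0.1948 per day = 32.9 days

33 days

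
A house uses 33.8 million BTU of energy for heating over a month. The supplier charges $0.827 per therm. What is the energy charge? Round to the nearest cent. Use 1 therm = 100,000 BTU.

33.8 million BTU × (10 therm/million BTU) = 338 therm
Cost = 338 therm × $0.827/therm = $279.53

$279.53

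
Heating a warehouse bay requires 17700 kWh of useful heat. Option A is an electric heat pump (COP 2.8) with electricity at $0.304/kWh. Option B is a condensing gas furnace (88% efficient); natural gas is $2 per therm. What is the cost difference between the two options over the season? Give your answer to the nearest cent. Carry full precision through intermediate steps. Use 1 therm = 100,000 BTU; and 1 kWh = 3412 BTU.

Heat load = 17700 kWh × 3412 = 60,392,400 BTU
Gas: input = 60,392,400 / 0.88 = 68,627,727 BTU = 686.3 therm → 686.3 × $2 = $1,372.55
Heat pump: 60,392,400 BTU / 3412 = 17,700 kWh heat; / 2.8 = 6,321 kWh in → × $0.304 = $1,921.71
Difference = |$1,372.55 − $1,921.71| = $549.16

$549.16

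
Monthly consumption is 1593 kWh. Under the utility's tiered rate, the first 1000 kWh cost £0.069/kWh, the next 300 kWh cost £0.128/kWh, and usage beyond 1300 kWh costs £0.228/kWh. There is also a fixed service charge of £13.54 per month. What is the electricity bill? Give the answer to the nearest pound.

£188

First 1000 kWh × £0.069 = £69.00
Next 300 kWh × £0.128 = £38.40
Remaining 293 kWh × £0.228 = £66.80
Energy charge = £174.20; + service £13.54 = £187.74 ≈ £188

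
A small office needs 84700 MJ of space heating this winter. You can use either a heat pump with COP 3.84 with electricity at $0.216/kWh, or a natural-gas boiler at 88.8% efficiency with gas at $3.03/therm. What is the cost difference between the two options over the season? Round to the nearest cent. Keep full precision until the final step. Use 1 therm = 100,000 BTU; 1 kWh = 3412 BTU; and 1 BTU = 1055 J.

Heat load = 84700 MJ = 84,700,000,000 J / 1055 = 80,284,360 BTU
Gas: input = 80,284,360 / 0.888 = 90,410,316 BTU = 904.1 therm → 904.1 × $3.03 = $2,739.43
Heat pump: 80,284,360 BTU / 3412 = 23,530 kWh heat; / 3.84 = 6,128 kWh in → × $0.216 = $1,323.56
Difference = |$2,739.43 − $1,323.56| = $1,415.87

$1415.87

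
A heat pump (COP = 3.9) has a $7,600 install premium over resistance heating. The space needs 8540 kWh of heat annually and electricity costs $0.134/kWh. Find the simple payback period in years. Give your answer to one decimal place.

Resistance: 8540 kWh × $0.134 = $1,144.36/yr
Heat pump: 8540 / 3.9 = 2190 kWh in → × $0.134 = $293.43/yr
Annual savings = $850.93
Payback = $7,600 / $850.93 = 8.93 years

8.9 years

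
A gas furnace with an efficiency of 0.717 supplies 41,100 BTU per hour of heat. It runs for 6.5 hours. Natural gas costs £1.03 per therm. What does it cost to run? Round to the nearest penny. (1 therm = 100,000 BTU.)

Heat delivered = 41,100 BTU/h × 6.5 h = 267,150 BTU
Gas input = 267,150 / 0.717 = 372,594 BTU
= 372,594 / 100,000 = 3.726 therm
Cost = 3.726 × £1.03/therm = £3.84

£3.84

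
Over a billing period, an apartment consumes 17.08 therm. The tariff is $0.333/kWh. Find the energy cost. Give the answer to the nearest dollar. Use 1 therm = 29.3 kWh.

$167

17.08 therm × (29.3 kWh/therm) = 500.4 kWh
Cost = 500.4 kWh × $0.333/kWh = $166.65 ≈ $167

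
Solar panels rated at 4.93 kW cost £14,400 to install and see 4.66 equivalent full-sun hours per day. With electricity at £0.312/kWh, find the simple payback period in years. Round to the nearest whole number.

Daily generation = 4.93 kW × 4.66 h = 22.97 kWh
Annual generation = 22.97 × 365 = 8385.4 kWh
Annual savings = 8385.4 × £0.312 = £2,616.26
Payback = £14,400 / £2,616.26 = 5.5 years

6 years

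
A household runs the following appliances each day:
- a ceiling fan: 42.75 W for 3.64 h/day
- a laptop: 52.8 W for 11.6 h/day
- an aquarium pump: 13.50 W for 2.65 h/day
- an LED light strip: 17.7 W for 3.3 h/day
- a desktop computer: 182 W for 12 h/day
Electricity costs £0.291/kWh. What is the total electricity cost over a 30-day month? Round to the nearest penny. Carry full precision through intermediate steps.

£26.59

ceiling fan: 42.75 W × 3.64 h × 30 d = 4,668 Wh = 4.668 kWh
laptop: 52.8 W × 11.6 h × 30 d = 18,374 Wh = 18.37 kWh
aquarium pump: 13.50 W × 2.65 h × 30 d = 1,073 Wh = 1.073 kWh
LED light strip: 17.7 W × 3.3 h × 30 d = 1,752 Wh = 1.752 kWh
desktop computer: 182 W × 12 h × 30 d = 65,520 Wh = 65.52 kWh
Total energy = 4.668 + 18.37 + 1.073 + 1.752 + 65.52 = 91.39 kWh
Cost = 91.39 kWh × £0.291 = £26.59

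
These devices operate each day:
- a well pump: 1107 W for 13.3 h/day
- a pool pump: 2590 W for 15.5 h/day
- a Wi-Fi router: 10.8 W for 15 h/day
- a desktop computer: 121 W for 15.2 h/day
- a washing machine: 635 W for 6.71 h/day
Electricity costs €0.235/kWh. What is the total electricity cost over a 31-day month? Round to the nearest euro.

€445

well pump: 1107 W × 13.3 h × 31 d = 456,416 Wh = 456.4 kWh
pool pump: 2590 W × 15.5 h × 31 d = 1,244,495 Wh = 1,244 kWh
Wi-Fi router: 10.8 W × 15 h × 31 d = 5,022 Wh = 5.022 kWh
desktop computer: 121 W × 15.2 h × 31 d = 57,015 Wh = 57.02 kWh
washing machine: 635 W × 6.71 h × 31 d = 132,086 Wh = 132.1 kWh
Total energy = 456.4 + 1,244 + 5.022 + 57.02 + 132.1 = 1,895 kWh
Cost = 1,895 kWh × €0.235 = €445.33 ≈ €445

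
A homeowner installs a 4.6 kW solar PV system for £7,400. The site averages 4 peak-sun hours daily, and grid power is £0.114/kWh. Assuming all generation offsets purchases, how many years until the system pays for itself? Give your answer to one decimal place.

9.7 years

Daily generation = 4.6 kW × 4 h = 18.4 kWh
Annual generation = 18.4 × 365 = 6716 kWh
Annual savings = 6716 × £0.114 = £765.62
Payback = £7,400 / £765.62 = 9.67 years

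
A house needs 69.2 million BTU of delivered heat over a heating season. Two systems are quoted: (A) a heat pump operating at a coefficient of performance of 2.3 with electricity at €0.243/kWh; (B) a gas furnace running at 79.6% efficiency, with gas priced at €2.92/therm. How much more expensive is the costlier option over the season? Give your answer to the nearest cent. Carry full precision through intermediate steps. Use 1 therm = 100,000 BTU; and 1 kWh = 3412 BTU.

Heat load = 69.2 × 10⁶ BTU = 69,200,000 BTU
Gas: input = 69,200,000 / 0.796 = 86,934,673 BTU = 869.3 therm → 869.3 × €2.92 = €2,538.49
Heat pump: 69,200,000 BTU / 3412 = 20,280 kWh heat; / 2.3 = 8,818 kWh in → × €0.243 = €2,142.77
Difference = |€2,538.49 − €2,142.77| = €395.72

€395.72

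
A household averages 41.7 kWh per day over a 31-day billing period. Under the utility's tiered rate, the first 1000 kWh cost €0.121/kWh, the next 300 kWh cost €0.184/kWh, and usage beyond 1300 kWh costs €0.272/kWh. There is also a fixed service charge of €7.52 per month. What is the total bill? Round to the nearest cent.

Usage = 41.7 kWh/day × 31 days = 1292.7 kWh
First 1000 kWh × €0.121 = €121.00
Next 292.7 kWh × €0.184 = €53.86
Remaining tier: 0 kWh (not reached)
Energy charge = €174.86; + service €7.52 = €182.38

€182.38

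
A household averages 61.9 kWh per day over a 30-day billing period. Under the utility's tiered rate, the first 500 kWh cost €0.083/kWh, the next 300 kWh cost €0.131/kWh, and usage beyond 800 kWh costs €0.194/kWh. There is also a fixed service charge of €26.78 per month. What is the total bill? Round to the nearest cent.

Usage = 61.9 kWh/day × 30 days = 1857 kWh
First 500 kWh × €0.083 = €41.50
Next 300 kWh × €0.131 = €39.30
Remaining 1057 kWh × €0.194 = €205.06
Energy charge = €285.86; + service €26.78 = €312.64

€312.64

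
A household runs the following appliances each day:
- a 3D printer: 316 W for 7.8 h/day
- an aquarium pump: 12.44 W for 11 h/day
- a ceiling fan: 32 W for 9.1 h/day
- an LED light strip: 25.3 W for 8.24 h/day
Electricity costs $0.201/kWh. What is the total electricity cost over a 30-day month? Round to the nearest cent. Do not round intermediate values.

3D printer: 316 W × 7.8 h × 30 d = 73,944 Wh = 73.94 kWh
aquarium pump: 12.44 W × 11 h × 30 d = 4,105 Wh = 4.105 kWh
ceiling fan: 32 W × 9.1 h × 30 d = 8,736 Wh = 8.736 kWh
LED light strip: 25.3 W × 8.24 h × 30 d = 6,254 Wh = 6.254 kWh
Total energy = 73.94 + 4.105 + 8.736 + 6.254 = 93.04 kWh
Cost = 93.04 kWh × $0.201 = $18.70

$18.70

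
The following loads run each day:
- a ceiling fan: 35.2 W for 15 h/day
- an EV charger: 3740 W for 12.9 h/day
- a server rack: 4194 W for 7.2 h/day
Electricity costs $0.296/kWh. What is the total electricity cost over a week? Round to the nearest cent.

$163.63

ceiling fan: 35.2 W × 15 h × 7 d = 3,696 Wh = 3.696 kWh
EV charger: 3740 W × 12.9 h × 7 d = 337,722 Wh = 337.7 kWh
server rack: 4194 W × 7.2 h × 7 d = 211,378 Wh = 211.4 kWh
Total energy = 3.696 + 337.7 + 211.4 = 552.8 kWh
Cost = 552.8 kWh × $0.296 = $163.63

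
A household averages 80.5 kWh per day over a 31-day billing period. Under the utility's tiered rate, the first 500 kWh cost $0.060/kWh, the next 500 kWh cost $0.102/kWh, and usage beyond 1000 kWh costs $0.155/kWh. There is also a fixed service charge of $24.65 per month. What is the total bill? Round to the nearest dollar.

$337

Usage = 80.5 kWh/day × 31 days = 2495.5 kWh
First 500 kWh × $0.060 = $30.00
Next 500 kWh × $0.102 = $51.00
Remaining 1495.5 kWh × $0.155 = $231.80
Energy charge = $312.80; + service $24.65 = $337.45 ≈ $337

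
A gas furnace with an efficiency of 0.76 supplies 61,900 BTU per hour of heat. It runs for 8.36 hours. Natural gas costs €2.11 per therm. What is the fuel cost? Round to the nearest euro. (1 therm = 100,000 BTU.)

Heat delivered = 61,900 BTU/h × 8.36 h = 517,484 BTU
Gas input = 517,484 / 0.76 = 680,900 BTU
= 680,900 / 100,000 = 6.809 therm
Cost = 6.809 × €2.11/therm = €14.37 ≈ €14

€14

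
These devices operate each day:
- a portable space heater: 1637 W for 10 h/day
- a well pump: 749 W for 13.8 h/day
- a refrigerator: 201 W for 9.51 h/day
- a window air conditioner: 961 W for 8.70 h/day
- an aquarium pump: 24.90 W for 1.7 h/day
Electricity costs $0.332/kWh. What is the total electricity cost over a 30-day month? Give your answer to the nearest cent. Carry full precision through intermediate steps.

$368.73

portable space heater: 1637 W × 10 h × 30 d = 491,100 Wh = 491.1 kWh
well pump: 749 W × 13.8 h × 30 d = 310,086 Wh = 310.1 kWh
refrigerator: 201 W × 9.51 h × 30 d = 57,345 Wh = 57.35 kWh
window air conditioner: 961 W × 8.70 h × 30 d = 250,821 Wh = 250.8 kWh
aquarium pump: 24.90 W × 1.7 h × 30 d = 1,270 Wh = 1.27 kWh
Total energy = 491.1 + 310.1 + 57.35 + 250.8 + 1.27 = 1,111 kWh
Cost = 1,111 kWh × $0.332 = $368.73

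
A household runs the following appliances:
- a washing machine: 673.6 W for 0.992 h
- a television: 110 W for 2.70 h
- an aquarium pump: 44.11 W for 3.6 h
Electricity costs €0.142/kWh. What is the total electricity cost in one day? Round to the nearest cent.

washing machine: 673.6 W × 0.992 h = 668 Wh = 0.6682 kWh
television: 110 W × 2.70 h = 297 Wh = 0.297 kWh
aquarium pump: 44.11 W × 3.6 h = 159 Wh = 0.1588 kWh
Total energy = 0.6682 + 0.297 + 0.1588 = 1.124 kWh
Cost = 1.124 kWh × €0.142 = €0.16

€0.16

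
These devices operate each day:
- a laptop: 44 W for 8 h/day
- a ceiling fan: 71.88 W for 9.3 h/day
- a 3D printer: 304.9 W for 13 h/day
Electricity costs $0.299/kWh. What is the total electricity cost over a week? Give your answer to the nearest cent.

$10.43

laptop: 44 W × 8 h × 7 d = 2,464 Wh = 2.464 kWh
ceiling fan: 71.88 W × 9.3 h × 7 d = 4,679 Wh = 4.679 kWh
3D printer: 304.9 W × 13 h × 7 d = 27,746 Wh = 27.75 kWh
Total energy = 2.464 + 4.679 + 27.75 = 34.89 kWh
Cost = 34.89 kWh × $0.299 = $10.43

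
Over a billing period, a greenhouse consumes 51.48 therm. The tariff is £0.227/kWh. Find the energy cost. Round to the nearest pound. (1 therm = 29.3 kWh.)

51.48 therm × (29.3 kWh/therm) = 1,508 kWh
Cost = 1,508 kWh × £0.227/kWh = £342.40 ≈ £342

£342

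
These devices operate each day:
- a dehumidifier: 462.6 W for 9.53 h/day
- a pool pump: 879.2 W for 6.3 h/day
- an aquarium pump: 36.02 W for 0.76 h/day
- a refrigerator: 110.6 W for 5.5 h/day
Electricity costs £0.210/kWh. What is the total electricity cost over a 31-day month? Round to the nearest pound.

£69

dehumidifier: 462.6 W × 9.53 h × 31 d = 136,666 Wh = 136.7 kWh
pool pump: 879.2 W × 6.3 h × 31 d = 171,708 Wh = 171.7 kWh
aquarium pump: 36.02 W × 0.76 h × 31 d = 849 Wh = 0.8486 kWh
refrigerator: 110.6 W × 5.5 h × 31 d = 18,857 Wh = 18.86 kWh
Total energy = 136.7 + 171.7 + 0.8486 + 18.86 = 328.1 kWh
Cost = 328.1 kWh × £0.210 = £68.90 ≈ £69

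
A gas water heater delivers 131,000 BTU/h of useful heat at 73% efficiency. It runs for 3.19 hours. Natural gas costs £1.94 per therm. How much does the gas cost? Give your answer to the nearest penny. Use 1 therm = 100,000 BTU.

Heat delivered = 131,000 BTU/h × 3.19 h = 417,890 BTU
Gas input = 417,890 / 0.73 = 572,452 BTU
= 572,452 / 100,000 = 5.725 therm
Cost = 5.725 × £1.94/therm = £11.11

£11.11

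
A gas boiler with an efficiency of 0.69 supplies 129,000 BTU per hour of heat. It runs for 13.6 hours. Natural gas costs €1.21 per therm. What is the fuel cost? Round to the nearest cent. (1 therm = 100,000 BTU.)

Heat delivered = 129,000 BTU/h × 13.6 h = 1,754,400 BTU
Gas input = 1,754,400 / 0.69 = 2,542,609 BTU
= 2,542,609 / 100,000 = 25.43 therm
Cost = 25.43 × €1.21/therm = €30.77

€30.77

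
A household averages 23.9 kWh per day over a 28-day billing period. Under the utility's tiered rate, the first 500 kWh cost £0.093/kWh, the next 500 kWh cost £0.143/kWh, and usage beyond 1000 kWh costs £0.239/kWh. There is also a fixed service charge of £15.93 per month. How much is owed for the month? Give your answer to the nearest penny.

Usage = 23.9 kWh/day × 28 days = 669.2 kWh
First 500 kWh × £0.093 = £46.50
Next 169.2 kWh × £0.143 = £24.20
Remaining tier: 0 kWh (not reached)
Energy charge = £70.70; + service £15.93 = £86.63

£86.63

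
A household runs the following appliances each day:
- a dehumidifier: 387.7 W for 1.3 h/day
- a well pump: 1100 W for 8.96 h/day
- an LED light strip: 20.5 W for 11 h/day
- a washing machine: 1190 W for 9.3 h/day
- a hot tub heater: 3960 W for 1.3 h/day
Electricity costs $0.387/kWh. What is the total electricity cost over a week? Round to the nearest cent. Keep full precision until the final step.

dehumidifier: 387.7 W × 1.3 h × 7 d = 3,528 Wh = 3.528 kWh
well pump: 1100 W × 8.96 h × 7 d = 68,992 Wh = 68.99 kWh
LED light strip: 20.5 W × 11 h × 7 d = 1,578 Wh = 1.579 kWh
washing machine: 1190 W × 9.3 h × 7 d = 77,469 Wh = 77.47 kWh
hot tub heater: 3960 W × 1.3 h × 7 d = 36,036 Wh = 36.04 kWh
Total energy = 3.528 + 68.99 + 1.579 + 77.47 + 36.04 = 187.6 kWh
Cost = 187.6 kWh × $0.387 = $72.60

$72.60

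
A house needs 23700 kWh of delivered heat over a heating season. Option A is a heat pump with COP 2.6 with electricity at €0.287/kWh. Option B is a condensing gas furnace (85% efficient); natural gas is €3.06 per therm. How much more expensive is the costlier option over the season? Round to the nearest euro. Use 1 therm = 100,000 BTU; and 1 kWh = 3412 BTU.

€295

Heat load = 23700 kWh × 3412 = 80,864,400 BTU
Gas: input = 80,864,400 / 0.85 = 95,134,588 BTU = 951.3 therm → 951.3 × €3.06 = €2,911.12
Heat pump: 80,864,400 BTU / 3412 = 23,700 kWh heat; / 2.6 = 9,115 kWh in → × €0.287 = €2,616.12
Difference = |€2,911.12 − €2,616.12| = €295.00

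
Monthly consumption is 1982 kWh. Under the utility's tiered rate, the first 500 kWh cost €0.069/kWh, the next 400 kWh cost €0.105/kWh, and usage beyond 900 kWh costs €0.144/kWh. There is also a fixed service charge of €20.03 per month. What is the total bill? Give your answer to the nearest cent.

€252.34

First 500 kWh × €0.069 = €34.50
Next 400 kWh × €0.105 = €42.00
Remaining 1082 kWh × €0.144 = €155.81
Energy charge = €232.31; + service €20.03 = €252.34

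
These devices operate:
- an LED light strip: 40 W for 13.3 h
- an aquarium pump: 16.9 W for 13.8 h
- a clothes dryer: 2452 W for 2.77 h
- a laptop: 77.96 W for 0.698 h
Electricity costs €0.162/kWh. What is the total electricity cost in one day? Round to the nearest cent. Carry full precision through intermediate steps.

LED light strip: 40 W × 13.3 h = 532 Wh = 0.532 kWh
aquarium pump: 16.9 W × 13.8 h = 233 Wh = 0.2332 kWh
clothes dryer: 2452 W × 2.77 h = 6,792 Wh = 6.792 kWh
laptop: 77.96 W × 0.698 h = 54 Wh = 0.05442 kWh
Total energy = 0.532 + 0.2332 + 6.792 + 0.05442 = 7.612 kWh
Cost = 7.612 kWh × €0.162 = €1.23

€1.23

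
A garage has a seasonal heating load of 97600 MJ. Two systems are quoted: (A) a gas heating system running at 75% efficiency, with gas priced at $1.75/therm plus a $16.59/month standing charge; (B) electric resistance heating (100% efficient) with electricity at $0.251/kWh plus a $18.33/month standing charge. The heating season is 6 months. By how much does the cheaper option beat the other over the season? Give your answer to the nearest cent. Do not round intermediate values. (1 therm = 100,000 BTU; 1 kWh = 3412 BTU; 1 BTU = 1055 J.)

$4657.36

Heat load = 97600 MJ = 97,600,000,000 J / 1055 = 92,511,848 BTU
Gas: input = 92,511,848 / 0.75 = 123,349,131 BTU = 1,233 therm → 1,233 × $1.75 = $2,158.61; + 6 × $16.59 standing = $2,258.15
Electric: 92,511,848 BTU / 3412 = 27,110 kWh → × $0.251 = $6,805.53; + 6 × $18.33 standing = $6,915.51
Difference = |$2,258.15 − $6,915.51| = $4,657.36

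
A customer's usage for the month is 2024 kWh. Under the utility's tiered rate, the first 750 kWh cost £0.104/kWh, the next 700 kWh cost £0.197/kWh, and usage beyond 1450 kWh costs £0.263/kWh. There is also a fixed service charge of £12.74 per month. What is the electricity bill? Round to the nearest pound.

£380

First 750 kWh × £0.104 = £78.00
Next 700 kWh × £0.197 = £137.90
Remaining 574 kWh × £0.263 = £150.96
Energy charge = £366.86; + service £12.74 = £379.60 ≈ £380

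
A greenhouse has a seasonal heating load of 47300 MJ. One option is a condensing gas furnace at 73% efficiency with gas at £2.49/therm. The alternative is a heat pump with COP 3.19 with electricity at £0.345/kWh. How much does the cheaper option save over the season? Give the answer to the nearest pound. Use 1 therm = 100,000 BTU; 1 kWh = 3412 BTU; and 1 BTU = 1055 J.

Heat load = 47300 MJ = 47,300,000,000 J / 1055 = 44,834,123 BTU
Gas: input = 44,834,123 / 0.73 = 61,416,607 BTU = 614.2 therm → 614.2 × £2.49 = £1,529.27
Heat pump: 44,834,123 BTU / 3412 = 13,140 kWh heat; / 3.19 = 4,119 kWh in → × £0.345 = £1,421.11
Difference = |£1,529.27 − £1,421.11| = £108.16 ≈ £108

£108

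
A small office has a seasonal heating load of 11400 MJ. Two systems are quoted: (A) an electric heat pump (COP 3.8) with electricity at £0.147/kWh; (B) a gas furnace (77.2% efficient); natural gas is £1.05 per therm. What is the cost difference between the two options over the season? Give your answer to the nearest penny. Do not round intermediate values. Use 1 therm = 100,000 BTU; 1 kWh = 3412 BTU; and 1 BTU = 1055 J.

£24.46

Heat load = 11400 MJ = 11,400,000,000 J / 1055 = 10,805,687 BTU
Gas: input = 10,805,687 / 0.772 = 13,997,004 BTU = 140 therm → 140 × £1.05 = £146.97
Heat pump: 10,805,687 BTU / 3412 = 3,167 kWh heat; / 3.8 = 833.4 kWh in → × £0.147 = £122.51
Difference = |£146.97 − £122.51| = £24.46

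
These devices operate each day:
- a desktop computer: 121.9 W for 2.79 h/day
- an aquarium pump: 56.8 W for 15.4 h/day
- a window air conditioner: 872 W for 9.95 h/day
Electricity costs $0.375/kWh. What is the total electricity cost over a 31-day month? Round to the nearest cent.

$114.99

desktop computer: 121.9 W × 2.79 h × 31 d = 10,543 Wh = 10.54 kWh
aquarium pump: 56.8 W × 15.4 h × 31 d = 27,116 Wh = 27.12 kWh
window air conditioner: 872 W × 9.95 h × 31 d = 268,968 Wh = 269 kWh
Total energy = 10.54 + 27.12 + 269 = 306.6 kWh
Cost = 306.6 kWh × $0.375 = $114.99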